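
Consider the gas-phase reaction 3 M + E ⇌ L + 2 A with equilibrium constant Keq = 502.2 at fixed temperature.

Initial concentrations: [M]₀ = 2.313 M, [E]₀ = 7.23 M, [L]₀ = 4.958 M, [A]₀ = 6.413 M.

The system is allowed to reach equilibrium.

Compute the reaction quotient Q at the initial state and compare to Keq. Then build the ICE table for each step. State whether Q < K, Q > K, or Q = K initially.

Q₀ = 2.279; Q < K (proceeds forward)

Q₀ = 2.279 vs Keq = 502.2 ⇒ Q<K, forward
Step 1:
                    M           E           L           A
  Initial       2.313        7.23       4.958       6.413
  Change       -1.852     -0.6172      0.6172       1.234
  Equil        0.4613       6.613       5.575       7.647
  solve Keq expr → x = 0.6172; check Q = 502.2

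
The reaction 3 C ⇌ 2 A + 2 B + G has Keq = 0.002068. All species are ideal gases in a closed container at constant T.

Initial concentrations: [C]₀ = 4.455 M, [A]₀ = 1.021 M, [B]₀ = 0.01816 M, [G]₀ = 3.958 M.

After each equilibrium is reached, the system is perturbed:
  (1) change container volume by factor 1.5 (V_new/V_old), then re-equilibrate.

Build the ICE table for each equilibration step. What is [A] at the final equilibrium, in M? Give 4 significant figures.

[A]_eq = 0.8224 M

Q₀ = 1.5389e-05 vs Keq = 0.002068 ⇒ Q<K, forward
Step 1:
                   C          A          B          G
  Initial      4.455      1.021    0.01816      3.958
  Change     -0.2251     0.1501     0.1501    0.07503
  Equil         4.23      1.171     0.1682      4.033
  solve Keq expr → x = 0.07503; check Q = 0.002068
Then change container volume by factor 1.5 (V_new/V_old).
Step 2:
                   C          A          B          G
  Initial       2.82     0.7807     0.1121      2.689
  Change    -0.06251    0.04167    0.04167    0.02084
  Equil        2.757     0.8224     0.1538       2.71
  solve Keq expr → x = 0.02084; check Q = 0.002068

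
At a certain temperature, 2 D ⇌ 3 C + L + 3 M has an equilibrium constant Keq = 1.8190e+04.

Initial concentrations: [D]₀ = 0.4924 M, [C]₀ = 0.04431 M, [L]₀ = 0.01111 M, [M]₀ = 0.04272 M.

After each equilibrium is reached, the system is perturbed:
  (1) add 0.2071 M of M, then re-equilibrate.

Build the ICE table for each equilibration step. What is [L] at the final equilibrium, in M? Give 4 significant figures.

Q₀ = 3.1080e-10 vs Keq = 1.8190e+04 ⇒ Q<K, forward
Step 1:
                    D           C           L           M
  Initial      0.4924     0.04431     0.01111     0.04272
  Change      -0.4906      0.7359      0.2453      0.7359
  Equil      0.001778      0.7802      0.2564      0.7787
  solve Keq expr → x = 0.2453; check Q = 1.8190e+04
Then add 0.2071 M of M.
Step 2:
                    D           C           L           M
  Initial    0.001778      0.7802      0.2564      0.9858
  Change   7.4305e-04   -0.001115 -3.7153e-04   -0.001115
  Equil      0.002521      0.7791       0.256      0.9846
  solve Keq expr → x = -3.7153e-04; check Q = 1.8190e+04

[L]_eq = 0.256 M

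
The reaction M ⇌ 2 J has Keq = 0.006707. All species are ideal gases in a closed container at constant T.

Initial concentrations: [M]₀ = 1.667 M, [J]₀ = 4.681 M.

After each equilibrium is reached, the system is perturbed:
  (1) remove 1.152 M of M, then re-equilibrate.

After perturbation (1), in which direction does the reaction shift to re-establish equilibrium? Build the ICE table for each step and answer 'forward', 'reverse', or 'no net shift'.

Direction: reverse

Q₀ = 13.14 vs Keq = 0.006707 ⇒ Q>K, reverse
Step 1:
                  M         J
  Initial     1.667     4.681
  Change      2.259    -4.519
  Equil       3.926    0.1623
  solve Keq expr → x = -2.259; check Q = 0.006707
Then remove 1.152 M of M.
Step 2:
                  M         J
  Initial     2.774    0.1623
  Change    0.01278  -0.02555
  Equil       2.787    0.1367
  solve Keq expr → x = -0.01278; check Q = 0.006707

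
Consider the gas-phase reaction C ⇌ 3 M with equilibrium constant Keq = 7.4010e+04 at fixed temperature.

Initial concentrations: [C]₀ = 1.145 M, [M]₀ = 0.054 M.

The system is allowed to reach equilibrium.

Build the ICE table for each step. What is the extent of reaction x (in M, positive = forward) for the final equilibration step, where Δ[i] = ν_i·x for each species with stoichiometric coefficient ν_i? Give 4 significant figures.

Q₀ = 1.3752e-04 vs Keq = 7.4010e+04 ⇒ Q<K, forward
Step 1:
                   C          M
  init         1.145      0.054
  Δ           -1.144      3.433
  eq      5.7302e-04      3.487
  solve Keq expr → x = 1.144; check Q = 7.4010e+04

x = 1.144 M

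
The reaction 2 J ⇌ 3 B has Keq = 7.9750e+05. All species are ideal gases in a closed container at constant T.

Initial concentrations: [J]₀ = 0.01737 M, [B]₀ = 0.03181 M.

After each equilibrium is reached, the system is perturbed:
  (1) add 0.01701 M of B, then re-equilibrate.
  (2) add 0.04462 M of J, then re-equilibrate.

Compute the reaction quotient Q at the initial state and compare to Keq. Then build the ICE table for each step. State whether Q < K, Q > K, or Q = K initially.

Q₀ = 0.1067; Q < K (proceeds forward)

Q₀ = 0.1067 vs Keq = 7.9750e+05 ⇒ Q<K, forward
Step 1:
                  J         B
  I         0.01737   0.03181
  C        -0.01735   0.02603
  E       1.5577e-05   0.05784
  solve Keq expr → x = 0.008677; check Q = 7.9750e+05
Then add 0.01701 M of B.
Step 2:
                  J         B
  I       1.5577e-05   0.07485
  C       7.3492e-06 -1.1024e-05
  E       2.2927e-05   0.07484
  solve Keq expr → x = -3.6746e-06; check Q = 7.9750e+05
Then add 0.04462 M of J.
Step 3:
                  J         B
  I         0.04464   0.07484
  C        -0.04458   0.06687
  E       5.9739e-05    0.1417
  solve Keq expr → x = 0.02229; check Q = 7.9750e+05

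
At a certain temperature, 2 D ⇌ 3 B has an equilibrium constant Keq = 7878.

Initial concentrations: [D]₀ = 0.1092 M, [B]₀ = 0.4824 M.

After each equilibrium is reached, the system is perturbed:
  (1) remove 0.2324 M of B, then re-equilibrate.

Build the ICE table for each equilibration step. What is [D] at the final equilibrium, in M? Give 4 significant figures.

Q₀ = 9.414 vs Keq = 7878 ⇒ Q<K, forward
Step 1:
                  D         B
  init       0.1092    0.4824
  Δ         -0.1035    0.1552
  eq       0.005736    0.6376
  solve Keq expr → x = 0.05173; check Q = 7878
Then remove 0.2324 M of B.
Step 2:
                  D         B
  init     0.005736    0.4052
  Δ       -0.002785  0.004178
  eq       0.002951    0.4094
  solve Keq expr → x = 0.001393; check Q = 7878

[D]_eq = 0.002951 M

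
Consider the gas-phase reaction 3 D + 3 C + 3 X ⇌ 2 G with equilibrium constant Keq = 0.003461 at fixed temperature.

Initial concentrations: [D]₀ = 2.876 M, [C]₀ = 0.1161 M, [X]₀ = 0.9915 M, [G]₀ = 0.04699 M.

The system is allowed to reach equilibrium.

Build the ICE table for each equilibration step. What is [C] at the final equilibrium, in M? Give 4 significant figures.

[C]_eq = 0.1577 M

Q₀ = 0.06085 vs Keq = 0.003461 ⇒ Q>K, reverse
Step 1:
                    D           C           X           G
  Initial       2.876      0.1161      0.9915     0.04699
  Change      0.04157     0.04157     0.04157    -0.02772
  Equil         2.918      0.1577       1.033     0.01927
  solve Keq expr → x = -0.01386; check Q = 0.003461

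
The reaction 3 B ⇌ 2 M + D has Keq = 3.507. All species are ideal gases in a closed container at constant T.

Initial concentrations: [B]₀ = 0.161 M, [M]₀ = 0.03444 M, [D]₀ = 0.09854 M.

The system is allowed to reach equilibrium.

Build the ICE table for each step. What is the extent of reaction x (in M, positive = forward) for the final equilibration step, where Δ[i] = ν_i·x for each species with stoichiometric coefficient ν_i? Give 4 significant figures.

x = 0.03051 M

Q₀ = 0.02801 vs Keq = 3.507 ⇒ Q<K, forward
Step 1:
                    B           M           D
  I             0.161     0.03444     0.09854
  C          -0.09153     0.06102     0.03051
  E           0.06947     0.09546       0.129
  solve Keq expr → x = 0.03051; check Q = 3.507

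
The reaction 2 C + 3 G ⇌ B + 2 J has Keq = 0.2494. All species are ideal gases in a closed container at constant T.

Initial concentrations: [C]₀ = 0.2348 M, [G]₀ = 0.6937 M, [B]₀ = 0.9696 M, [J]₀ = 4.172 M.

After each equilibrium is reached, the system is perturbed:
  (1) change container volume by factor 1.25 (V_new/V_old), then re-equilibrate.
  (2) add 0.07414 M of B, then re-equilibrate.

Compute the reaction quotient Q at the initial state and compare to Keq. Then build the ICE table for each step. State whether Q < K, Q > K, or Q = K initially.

Q₀ = 917 vs Keq = 0.2494 ⇒ Q>K, reverse
Step 1:
                  C         G         B         J
  I          0.2348    0.6937    0.9696     4.172
  C            1.03     1.546   -0.5152     -1.03
  E           1.265     2.239    0.4544     3.142
  solve Keq expr → x = -0.5152; check Q = 0.2494
Then change container volume by factor 1.25 (V_new/V_old).
Step 2:
                  C         G         B         J
  I           1.012     1.792    0.3635     2.513
  C         0.06755    0.1013  -0.03378  -0.06755
  E            1.08     1.893    0.3297     2.446
  solve Keq expr → x = -0.03378; check Q = 0.2494
Then add 0.07414 M of B.
Step 3:
                  C         G         B         J
  I            1.08     1.893    0.4039     2.446
  C         0.03241   0.04861   -0.0162  -0.03241
  E           1.112     1.941    0.3876     2.413
  solve Keq expr → x = -0.0162; check Q = 0.2494

Q₀ = 917; Q > K (proceeds reverse)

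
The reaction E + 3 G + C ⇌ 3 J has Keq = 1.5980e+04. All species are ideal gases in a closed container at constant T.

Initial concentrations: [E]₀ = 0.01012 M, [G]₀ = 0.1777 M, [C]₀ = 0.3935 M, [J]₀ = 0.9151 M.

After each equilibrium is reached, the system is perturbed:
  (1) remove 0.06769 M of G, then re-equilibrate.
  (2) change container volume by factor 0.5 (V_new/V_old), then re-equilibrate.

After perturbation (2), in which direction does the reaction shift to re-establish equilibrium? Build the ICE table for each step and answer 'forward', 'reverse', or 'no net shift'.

Direction: forward

Q₀ = 3.4294e+04 vs Keq = 1.5980e+04 ⇒ Q>K, reverse
Step 1:
                    E           G           C           J
  I           0.01012      0.1777      0.3935      0.9151
  C          0.005457     0.01637    0.005457    -0.01637
  E           0.01558      0.1941       0.399      0.8987
  solve Keq expr → x = -0.005457; check Q = 1.5980e+04
Then remove 0.06769 M of G.
Step 2:
                    E           G           C           J
  I           0.01558      0.1264       0.399      0.8987
  C           0.01023     0.03069     0.01023    -0.03069
  E           0.02581      0.1571      0.4092       0.868
  solve Keq expr → x = -0.01023; check Q = 1.5980e+04
Then change container volume by factor 0.5 (V_new/V_old).
Step 3:
                    E           G           C           J
  I           0.05162      0.3142      0.8184       1.736
  C          -0.02179    -0.06537    -0.02179     0.06537
  E           0.02983      0.2488      0.7966       1.801
  solve Keq expr → x = 0.02179; check Q = 1.5980e+04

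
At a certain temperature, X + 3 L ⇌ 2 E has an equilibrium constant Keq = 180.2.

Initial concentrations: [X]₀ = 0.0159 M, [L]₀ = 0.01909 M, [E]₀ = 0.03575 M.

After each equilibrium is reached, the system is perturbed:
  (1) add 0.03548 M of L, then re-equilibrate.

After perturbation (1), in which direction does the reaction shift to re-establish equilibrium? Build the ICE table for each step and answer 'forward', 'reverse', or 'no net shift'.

Direction: forward

Q₀ = 1.1554e+04 vs Keq = 180.2 ⇒ Q>K, reverse
Step 1:
                  X         L         E
  Initial    0.0159   0.01909   0.03575
  Change   0.008273   0.02482  -0.01655
  Equil     0.02417   0.04391    0.0192
  solve Keq expr → x = -0.008273; check Q = 180.2
Then add 0.03548 M of L.
Step 2:
                  X         L         E
  Initial   0.02417   0.07939    0.0192
  Change  -0.005238  -0.01571   0.01048
  Equil     0.01894   0.06368   0.02968
  solve Keq expr → x = 0.005238; check Q = 180.2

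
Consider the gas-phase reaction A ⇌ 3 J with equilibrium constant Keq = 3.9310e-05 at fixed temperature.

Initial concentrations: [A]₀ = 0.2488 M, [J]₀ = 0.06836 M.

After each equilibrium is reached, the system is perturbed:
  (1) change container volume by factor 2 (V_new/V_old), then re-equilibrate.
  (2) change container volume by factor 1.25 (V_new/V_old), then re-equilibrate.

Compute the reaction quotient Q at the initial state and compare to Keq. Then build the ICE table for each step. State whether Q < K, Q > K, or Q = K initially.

Q₀ = 0.001284; Q > K (proceeds reverse)

Q₀ = 0.001284 vs Keq = 3.9310e-05 ⇒ Q>K, reverse
Step 1:
                    A           J
  Initial      0.2488     0.06836
  Change      0.01551    -0.04654
  Equil        0.2643     0.02182
  solve Keq expr → x = -0.01551; check Q = 3.9310e-05
Then change container volume by factor 2 (V_new/V_old).
Step 2:
                    A           J
  Initial      0.1322     0.01091
  Change    -0.002105    0.006316
  Equil        0.1301     0.01723
  solve Keq expr → x = 0.002105; check Q = 3.9310e-05
Then change container volume by factor 1.25 (V_new/V_old).
Step 3:
                    A           J
  Initial       0.104     0.01378
  Change  -7.2444e-04    0.002173
  Equil        0.1033     0.01595
  solve Keq expr → x = 7.2444e-04; check Q = 3.9310e-05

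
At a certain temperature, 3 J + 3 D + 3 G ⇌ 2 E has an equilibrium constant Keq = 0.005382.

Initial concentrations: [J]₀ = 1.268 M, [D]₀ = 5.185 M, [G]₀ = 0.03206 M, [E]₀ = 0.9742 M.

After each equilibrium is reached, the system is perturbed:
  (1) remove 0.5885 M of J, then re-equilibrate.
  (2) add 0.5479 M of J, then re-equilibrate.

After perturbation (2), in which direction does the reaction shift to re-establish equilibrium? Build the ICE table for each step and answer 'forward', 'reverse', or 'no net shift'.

Direction: forward

Q₀ = 101.3 vs Keq = 0.005382 ⇒ Q>K, reverse
Step 1:
                   J          D          G          E
  init         1.268      5.185    0.03206     0.9742
  Δ           0.4325     0.4325     0.4325    -0.2883
  eq           1.701      5.618     0.4646     0.6859
  solve Keq expr → x = -0.1442; check Q = 0.005382
Then remove 0.5885 M of J.
Step 2:
                   J          D          G          E
  init         1.112      5.618     0.4646     0.6859
  Δ           0.1167     0.1167     0.1167   -0.07781
  eq           1.229      5.734     0.5813     0.6081
  solve Keq expr → x = -0.0389; check Q = 0.005382
Then add 0.5479 M of J.
Step 3:
                   J          D          G          E
  init         1.777      5.734     0.5813     0.6081
  Δ          -0.1099    -0.1099    -0.1099    0.07329
  eq           1.667      5.624     0.4713     0.6813
  solve Keq expr → x = 0.03664; check Q = 0.005382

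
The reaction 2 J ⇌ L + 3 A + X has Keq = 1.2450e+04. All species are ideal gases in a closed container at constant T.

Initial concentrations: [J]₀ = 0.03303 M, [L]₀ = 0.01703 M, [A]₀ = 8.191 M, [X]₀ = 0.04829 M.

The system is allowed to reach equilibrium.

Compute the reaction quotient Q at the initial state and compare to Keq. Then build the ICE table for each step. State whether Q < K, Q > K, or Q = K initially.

Q₀ = 414.3 vs Keq = 1.2450e+04 ⇒ Q<K, forward
Step 1:
                  J         L         A         X
  I         0.03303   0.01703     8.191   0.04829
  C        -0.02416   0.01208   0.03625   0.01208
  E        0.008866   0.02911     8.227   0.06037
  solve Keq expr → x = 0.01208; check Q = 1.2450e+04

Q₀ = 414.3; Q < K (proceeds forward)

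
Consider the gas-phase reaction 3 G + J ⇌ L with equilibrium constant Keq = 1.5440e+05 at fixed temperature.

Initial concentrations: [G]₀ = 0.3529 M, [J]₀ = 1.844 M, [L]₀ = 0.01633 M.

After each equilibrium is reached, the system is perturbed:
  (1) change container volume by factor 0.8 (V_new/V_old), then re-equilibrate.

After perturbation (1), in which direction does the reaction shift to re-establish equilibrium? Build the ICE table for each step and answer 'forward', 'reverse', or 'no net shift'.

Q₀ = 0.2015 vs Keq = 1.5440e+05 ⇒ Q<K, forward
Step 1:
                   G          J          L
  Initial     0.3529      1.844    0.01633
  Change      -0.345     -0.115      0.115
  Equil     0.007894      1.729     0.1313
  solve Keq expr → x = 0.115; check Q = 1.5440e+05
Then change container volume by factor 0.8 (V_new/V_old).
Step 2:
                   G          J          L
  Initial   0.009868      2.161     0.1642
  Change   -0.001962 -6.5410e-04 6.5410e-04
  Equil     0.007905      2.161     0.1648
  solve Keq expr → x = 6.5410e-04; check Q = 1.5440e+05

Direction: forward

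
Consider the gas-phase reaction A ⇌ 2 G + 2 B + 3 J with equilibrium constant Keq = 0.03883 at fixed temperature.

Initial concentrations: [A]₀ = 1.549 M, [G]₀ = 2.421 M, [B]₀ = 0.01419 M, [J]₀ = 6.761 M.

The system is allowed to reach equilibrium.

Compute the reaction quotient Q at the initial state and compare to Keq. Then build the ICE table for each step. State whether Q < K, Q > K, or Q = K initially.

Q₀ = 0.2355; Q > K (proceeds reverse)

Q₀ = 0.2355 vs Keq = 0.03883 ⇒ Q>K, reverse
Step 1:
                   A          G          B          J
  init         1.549      2.421    0.01419      6.761
  Δ         0.004192  -0.008384  -0.008384   -0.01258
  eq           1.553      2.413   0.005806      6.748
  solve Keq expr → x = -0.004192; check Q = 0.03883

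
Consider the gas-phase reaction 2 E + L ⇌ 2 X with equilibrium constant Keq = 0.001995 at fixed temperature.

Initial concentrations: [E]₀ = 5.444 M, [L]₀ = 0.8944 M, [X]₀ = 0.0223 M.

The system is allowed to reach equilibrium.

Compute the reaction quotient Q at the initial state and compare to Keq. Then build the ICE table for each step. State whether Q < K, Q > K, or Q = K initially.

Q₀ = 1.8760e-05; Q < K (proceeds forward)

Q₀ = 1.8760e-05 vs Keq = 0.001995 ⇒ Q<K, forward
Step 1:
                   E          L          X
  I            5.444     0.8944     0.0223
  C          -0.1878   -0.09388     0.1878
  E            5.256     0.8005     0.2101
  solve Keq expr → x = 0.09388; check Q = 0.001995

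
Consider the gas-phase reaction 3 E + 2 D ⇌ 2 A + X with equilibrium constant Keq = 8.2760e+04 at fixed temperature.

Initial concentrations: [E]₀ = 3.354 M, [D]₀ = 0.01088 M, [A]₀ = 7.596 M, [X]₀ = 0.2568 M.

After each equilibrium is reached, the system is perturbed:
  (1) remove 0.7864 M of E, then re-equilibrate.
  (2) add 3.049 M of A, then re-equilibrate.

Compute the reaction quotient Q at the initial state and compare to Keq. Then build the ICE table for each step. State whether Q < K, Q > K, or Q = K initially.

Q₀ = 3318 vs Keq = 8.2760e+04 ⇒ Q<K, forward
Step 1:
                  E         D         A         X
  I           3.354   0.01088     7.596    0.2568
  C          -0.013 -0.008668  0.008668  0.004334
  E           3.341  0.002212     7.605    0.2611
  solve Keq expr → x = 0.004334; check Q = 8.2760e+04
Then remove 0.7864 M of E.
Step 2:
                  E         D         A         X
  I           2.555  0.002212     7.605    0.2611
  C        0.001634  0.001089 -0.001089 -5.4465e-04
  E           2.556  0.003301     7.604    0.2606
  solve Keq expr → x = -5.4465e-04; check Q = 8.2760e+04
Then add 3.049 M of A.
Step 3:
                  E         D         A         X
  I           2.556  0.003301     10.65    0.2606
  C        0.001968  0.001312 -0.001312 -6.5604e-04
  E           2.558  0.004613     10.65    0.2599
  solve Keq expr → x = -6.5604e-04; check Q = 8.2760e+04

Q₀ = 3318; Q < K (proceeds forward)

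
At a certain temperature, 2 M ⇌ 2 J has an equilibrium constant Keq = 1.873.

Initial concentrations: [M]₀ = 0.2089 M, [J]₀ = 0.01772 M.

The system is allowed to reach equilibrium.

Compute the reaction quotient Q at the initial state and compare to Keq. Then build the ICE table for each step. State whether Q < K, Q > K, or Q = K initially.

Q₀ = 0.007195 vs Keq = 1.873 ⇒ Q<K, forward
Step 1:
                   M          J
  Initial     0.2089    0.01772
  Change     -0.1132     0.1132
  Equil      0.09568     0.1309
  solve Keq expr → x = 0.05661; check Q = 1.873

Q₀ = 0.007195; Q < K (proceeds forward)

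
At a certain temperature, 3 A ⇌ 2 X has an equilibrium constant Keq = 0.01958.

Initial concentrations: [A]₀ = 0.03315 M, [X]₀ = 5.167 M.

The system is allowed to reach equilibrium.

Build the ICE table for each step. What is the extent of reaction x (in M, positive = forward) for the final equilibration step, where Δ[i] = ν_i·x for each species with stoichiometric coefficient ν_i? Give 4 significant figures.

Q₀ = 7.3287e+05 vs Keq = 0.01958 ⇒ Q>K, reverse
Step 1:
                   A          X
  I          0.03315      5.167
  C            5.222     -3.481
  E            5.255      1.686
  solve Keq expr → x = -1.741; check Q = 0.01958

x = -1.741 M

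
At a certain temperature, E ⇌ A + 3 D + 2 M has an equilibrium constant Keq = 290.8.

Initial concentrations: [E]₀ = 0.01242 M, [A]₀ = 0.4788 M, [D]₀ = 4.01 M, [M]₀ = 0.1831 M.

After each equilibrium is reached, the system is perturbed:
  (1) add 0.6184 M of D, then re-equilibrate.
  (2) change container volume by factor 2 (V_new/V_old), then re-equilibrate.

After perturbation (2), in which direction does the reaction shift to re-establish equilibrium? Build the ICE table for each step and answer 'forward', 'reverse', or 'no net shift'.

Q₀ = 83.34 vs Keq = 290.8 ⇒ Q<K, forward
Step 1:
                  E         A         D         M
  I         0.01242    0.4788      4.01    0.1831
  C       -0.008058  0.008058   0.02417   0.01612
  E        0.004362    0.4869     4.034    0.1992
  solve Keq expr → x = 0.008058; check Q = 290.8
Then add 0.6184 M of D.
Step 2:
                  E         A         D         M
  I        0.004362    0.4869     4.653    0.1992
  C        0.002011 -0.002011 -0.006032 -0.004021
  E        0.006373    0.4848     4.647    0.1952
  solve Keq expr → x = -0.002011; check Q = 290.8
Then change container volume by factor 2 (V_new/V_old).
Step 3:
                  E         A         D         M
  I        0.003186    0.2424     2.323    0.0976
  C       -0.003071  0.003071  0.009213  0.006142
  E       1.1529e-04    0.2455     2.332    0.1037
  solve Keq expr → x = 0.003071; check Q = 290.8

Direction: forward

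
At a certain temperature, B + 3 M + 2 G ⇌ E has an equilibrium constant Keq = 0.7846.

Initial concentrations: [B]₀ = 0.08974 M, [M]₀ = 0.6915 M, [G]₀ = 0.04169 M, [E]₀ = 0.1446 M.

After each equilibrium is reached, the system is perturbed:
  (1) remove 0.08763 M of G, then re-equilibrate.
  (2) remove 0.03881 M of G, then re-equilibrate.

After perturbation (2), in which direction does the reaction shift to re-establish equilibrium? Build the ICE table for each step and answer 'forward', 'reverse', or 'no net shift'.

Q₀ = 2804 vs Keq = 0.7846 ⇒ Q>K, reverse
Step 1:
                   B          M          G          E
  I          0.08974     0.6915    0.04169     0.1446
  C           0.1265     0.3795      0.253    -0.1265
  E           0.2162      1.071     0.2947     0.0181
  solve Keq expr → x = -0.1265; check Q = 0.7846
Then remove 0.08763 M of G.
Step 2:
                   B          M          G          E
  I           0.2162      1.071     0.2071     0.0181
  C         0.006966     0.0209    0.01393  -0.006966
  E           0.2232      1.092      0.221    0.01113
  solve Keq expr → x = -0.006966; check Q = 0.7846
Then remove 0.03881 M of G.
Step 3:
                   B          M          G          E
  I           0.2232      1.092     0.1822    0.01113
  C         0.002804   0.008411   0.005607  -0.002804
  E            0.226        1.1     0.1878    0.00833
  solve Keq expr → x = -0.002804; check Q = 0.7846

Direction: reverse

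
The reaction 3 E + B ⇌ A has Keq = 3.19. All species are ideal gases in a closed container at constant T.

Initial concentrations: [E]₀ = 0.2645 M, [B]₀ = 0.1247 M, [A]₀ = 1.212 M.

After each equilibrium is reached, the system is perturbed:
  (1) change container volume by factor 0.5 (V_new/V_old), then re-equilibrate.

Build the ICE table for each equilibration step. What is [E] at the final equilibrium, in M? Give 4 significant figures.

Q₀ = 525.2 vs Keq = 3.19 ⇒ Q>K, reverse
Step 1:
                  E         B         A
  I          0.2645    0.1247     1.212
  C          0.6895    0.2298   -0.2298
  E           0.954    0.3545    0.9822
  solve Keq expr → x = -0.2298; check Q = 3.19
Then change container volume by factor 0.5 (V_new/V_old).
Step 2:
                  E         B         A
  I           1.908    0.7091     1.964
  C         -0.7577   -0.2526    0.2526
  E            1.15    0.4565     2.217
  solve Keq expr → x = 0.2526; check Q = 3.19

[E]_eq = 1.15 M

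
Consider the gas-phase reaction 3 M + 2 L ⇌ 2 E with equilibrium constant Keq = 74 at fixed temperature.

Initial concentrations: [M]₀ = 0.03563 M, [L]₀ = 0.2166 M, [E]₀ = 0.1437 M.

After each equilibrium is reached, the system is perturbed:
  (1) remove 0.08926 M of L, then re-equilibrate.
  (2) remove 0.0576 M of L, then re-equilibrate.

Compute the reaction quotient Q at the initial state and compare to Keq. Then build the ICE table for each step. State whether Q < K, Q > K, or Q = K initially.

Q₀ = 9731 vs Keq = 74 ⇒ Q>K, reverse
Step 1:
                   M          L          E
  Initial    0.03563     0.2166     0.1437
  Change     0.07955    0.05303   -0.05303
  Equil       0.1152     0.2696    0.09067
  solve Keq expr → x = -0.02652; check Q = 74
Then remove 0.08926 M of L.
Step 2:
                   M          L          E
  Initial     0.1152     0.1804    0.09067
  Change     0.01705    0.01136   -0.01136
  Equil       0.1322     0.1917     0.0793
  solve Keq expr → x = -0.005682; check Q = 74
Then remove 0.0576 M of L.
Step 3:
                   M          L          E
  Initial     0.1322     0.1341     0.0793
  Change     0.01457    0.00971   -0.00971
  Equil       0.1468     0.1438    0.06959
  solve Keq expr → x = -0.004855; check Q = 74

Q₀ = 9731; Q > K (proceeds reverse)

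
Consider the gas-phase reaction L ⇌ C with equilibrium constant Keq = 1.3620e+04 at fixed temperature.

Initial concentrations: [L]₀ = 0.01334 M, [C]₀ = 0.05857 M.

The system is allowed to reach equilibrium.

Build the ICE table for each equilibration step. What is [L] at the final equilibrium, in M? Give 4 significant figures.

[L]_eq = 5.2793e-06 M

Q₀ = 4.391 vs Keq = 1.3620e+04 ⇒ Q<K, forward
Step 1:
                   L          C
  init       0.01334    0.05857
  Δ         -0.01333    0.01333
  eq      5.2793e-06     0.0719
  solve Keq expr → x = 0.01333; check Q = 1.3620e+04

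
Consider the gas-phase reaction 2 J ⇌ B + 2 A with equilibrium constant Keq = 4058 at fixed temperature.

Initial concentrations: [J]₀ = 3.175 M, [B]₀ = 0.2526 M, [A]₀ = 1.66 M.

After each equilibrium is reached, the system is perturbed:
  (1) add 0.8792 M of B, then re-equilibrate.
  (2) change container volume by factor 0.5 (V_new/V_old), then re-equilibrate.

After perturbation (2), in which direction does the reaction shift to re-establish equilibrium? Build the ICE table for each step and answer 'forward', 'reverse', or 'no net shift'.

Q₀ = 0.06905 vs Keq = 4058 ⇒ Q<K, forward
Step 1:
                   J          B          A
  init         3.175     0.2526       1.66
  Δ           -3.076      1.538      3.076
  eq         0.09947       1.79      4.736
  solve Keq expr → x = 1.538; check Q = 4058
Then add 0.8792 M of B.
Step 2:
                   J          B          A
  init       0.09947       2.67      4.736
  Δ          0.02121    -0.0106   -0.02121
  eq          0.1207      2.659      4.714
  solve Keq expr → x = -0.0106; check Q = 4058
Then change container volume by factor 0.5 (V_new/V_old).
Step 3:
                   J          B          A
  init        0.2414      5.318      9.429
  Δ          0.09502   -0.04751   -0.09502
  eq          0.3364       5.27      9.334
  solve Keq expr → x = -0.04751; check Q = 4058

Direction: reverse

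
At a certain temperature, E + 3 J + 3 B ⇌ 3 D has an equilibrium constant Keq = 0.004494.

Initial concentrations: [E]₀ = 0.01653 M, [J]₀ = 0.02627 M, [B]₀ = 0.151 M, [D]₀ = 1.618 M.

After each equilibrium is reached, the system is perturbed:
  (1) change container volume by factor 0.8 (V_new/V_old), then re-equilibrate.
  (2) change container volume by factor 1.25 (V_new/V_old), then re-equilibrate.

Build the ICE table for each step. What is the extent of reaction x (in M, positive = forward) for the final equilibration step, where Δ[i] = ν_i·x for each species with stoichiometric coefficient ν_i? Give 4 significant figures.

Q₀ = 4.1054e+09 vs Keq = 0.004494 ⇒ Q>K, reverse
Step 1:
                  E         J         B         D
  I         0.01653   0.02627     0.151     1.618
  C          0.4508     1.353     1.353    -1.353
  E          0.4674     1.379     1.504    0.2655
  solve Keq expr → x = -0.4508; check Q = 0.004494
Then change container volume by factor 0.8 (V_new/V_old).
Step 2:
                  E         J         B         D
  I          0.5842     1.723     1.879    0.3319
  C        -0.02447  -0.07342  -0.07342   0.07342
  E          0.5597      1.65     1.806    0.4053
  solve Keq expr → x = 0.02447; check Q = 0.004494
Then change container volume by factor 1.25 (V_new/V_old).
Step 3:
                  E         J         B         D
  I          0.4478      1.32     1.445    0.3242
  C         0.01958   0.05874   0.05874  -0.05874
  E          0.4674     1.379     1.504    0.2655
  solve Keq expr → x = -0.01958; check Q = 0.004494

x = -0.01958 M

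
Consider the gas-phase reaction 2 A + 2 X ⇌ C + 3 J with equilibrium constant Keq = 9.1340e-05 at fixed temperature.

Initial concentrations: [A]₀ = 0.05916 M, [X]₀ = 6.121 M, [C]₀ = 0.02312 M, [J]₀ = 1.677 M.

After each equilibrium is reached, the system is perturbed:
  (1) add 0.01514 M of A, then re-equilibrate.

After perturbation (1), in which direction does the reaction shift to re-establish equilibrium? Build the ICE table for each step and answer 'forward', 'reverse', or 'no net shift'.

Q₀ = 0.8315 vs Keq = 9.1340e-05 ⇒ Q>K, reverse
Step 1:
                    A           X           C           J
  Initial     0.05916       6.121     0.02312       1.677
  Change      0.04622     0.04622    -0.02311    -0.06933
  Equil        0.1054       6.167  9.2849e-06       1.608
  solve Keq expr → x = -0.02311; check Q = 9.1340e-05
Then add 0.01514 M of A.
Step 2:
                    A           X           C           J
  Initial      0.1205       6.167  9.2849e-06       1.608
  Change  -5.7164e-06 -5.7164e-06  2.8582e-06  8.5746e-06
  Equil        0.1205       6.167  1.2143e-05       1.608
  solve Keq expr → x = 2.8582e-06; check Q = 9.1340e-05

Direction: forward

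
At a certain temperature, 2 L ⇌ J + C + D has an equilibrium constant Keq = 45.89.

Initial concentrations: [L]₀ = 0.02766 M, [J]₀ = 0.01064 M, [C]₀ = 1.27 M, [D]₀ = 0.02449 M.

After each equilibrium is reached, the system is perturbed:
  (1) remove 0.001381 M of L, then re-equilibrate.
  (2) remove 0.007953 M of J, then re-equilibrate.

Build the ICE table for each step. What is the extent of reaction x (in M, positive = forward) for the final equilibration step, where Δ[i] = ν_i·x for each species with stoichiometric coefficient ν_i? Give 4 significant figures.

x = 4.3428e-04 M

Q₀ = 0.4325 vs Keq = 45.89 ⇒ Q<K, forward
Step 1:
                   L          J          C          D
  I          0.02766    0.01064       1.27    0.02449
  C         -0.02295    0.01147    0.01147    0.01147
  E         0.004713    0.02211      1.281    0.03596
  solve Keq expr → x = 0.01147; check Q = 45.89
Then remove 0.001381 M of L.
Step 2:
                   L          J          C          D
  I         0.003332    0.02211      1.281    0.03596
  C          0.00127 -6.3524e-04 -6.3524e-04 -6.3524e-04
  E         0.004602    0.02148      1.281    0.03533
  solve Keq expr → x = -6.3524e-04; check Q = 45.89
Then remove 0.007953 M of J.
Step 3:
                   L          J          C          D
  I         0.004602    0.01353      1.281    0.03533
  C       -8.6856e-04 4.3428e-04 4.3428e-04 4.3428e-04
  E         0.003733    0.01396      1.281    0.03576
  solve Keq expr → x = 4.3428e-04; check Q = 45.89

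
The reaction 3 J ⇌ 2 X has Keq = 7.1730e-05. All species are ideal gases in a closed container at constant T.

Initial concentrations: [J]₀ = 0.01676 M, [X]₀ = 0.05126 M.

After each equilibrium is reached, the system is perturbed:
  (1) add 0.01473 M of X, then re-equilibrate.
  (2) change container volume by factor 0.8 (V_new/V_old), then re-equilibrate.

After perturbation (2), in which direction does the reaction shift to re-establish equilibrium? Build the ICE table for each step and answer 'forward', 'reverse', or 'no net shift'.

Q₀ = 558.1 vs Keq = 7.1730e-05 ⇒ Q>K, reverse
Step 1:
                    J           X
  I           0.01676     0.05126
  C           0.07653    -0.05102
  E           0.09329  2.4132e-04
  solve Keq expr → x = -0.02551; check Q = 7.1730e-05
Then add 0.01473 M of X.
Step 2:
                    J           X
  I           0.09329     0.01497
  C           0.02196    -0.01464
  E            0.1152  3.3136e-04
  solve Keq expr → x = -0.00732; check Q = 7.1730e-05
Then change container volume by factor 0.8 (V_new/V_old).
Step 3:
                    J           X
  I            0.1441  4.1420e-04
  C       -7.2808e-05  4.8539e-05
  E             0.144  4.6274e-04
  solve Keq expr → x = 2.4269e-05; check Q = 7.1730e-05

Direction: forward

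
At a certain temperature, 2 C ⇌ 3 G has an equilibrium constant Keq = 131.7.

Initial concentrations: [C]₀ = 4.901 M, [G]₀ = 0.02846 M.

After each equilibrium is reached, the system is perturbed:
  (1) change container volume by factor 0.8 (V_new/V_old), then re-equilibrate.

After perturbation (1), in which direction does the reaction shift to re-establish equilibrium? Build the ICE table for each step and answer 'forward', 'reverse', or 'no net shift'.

Q₀ = 9.5970e-07 vs Keq = 131.7 ⇒ Q<K, forward
Step 1:
                    C           G
  init          4.901     0.02846
  Δ            -3.736       5.604
  eq            1.165       5.633
  solve Keq expr → x = 1.868; check Q = 131.7
Then change container volume by factor 0.8 (V_new/V_old).
Step 2:
                    C           G
  init          1.456       7.041
  Δ            0.1133     -0.1699
  eq            1.569       6.871
  solve Keq expr → x = -0.05664; check Q = 131.7

Direction: reverse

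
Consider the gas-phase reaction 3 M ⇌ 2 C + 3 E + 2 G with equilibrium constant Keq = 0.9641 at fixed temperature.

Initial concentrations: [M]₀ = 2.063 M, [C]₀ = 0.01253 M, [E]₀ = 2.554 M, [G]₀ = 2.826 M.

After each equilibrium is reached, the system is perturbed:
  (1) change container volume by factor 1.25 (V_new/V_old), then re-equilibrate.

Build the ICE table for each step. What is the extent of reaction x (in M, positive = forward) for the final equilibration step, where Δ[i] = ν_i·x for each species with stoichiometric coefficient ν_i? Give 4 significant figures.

x = 0.02431 M

Q₀ = 0.002379 vs Keq = 0.9641 ⇒ Q<K, forward
Step 1:
                    M           C           E           G
  init          2.063     0.01253       2.554       2.826
  Δ           -0.2408      0.1605      0.2408      0.1605
  eq            1.822      0.1731       2.795       2.987
  solve Keq expr → x = 0.08027; check Q = 0.9641
Then change container volume by factor 1.25 (V_new/V_old).
Step 2:
                    M           C           E           G
  init          1.458      0.1385       2.236       2.389
  Δ          -0.07294     0.04863     0.07294     0.04863
  eq            1.385      0.1871       2.309       2.438
  solve Keq expr → x = 0.02431; check Q = 0.9641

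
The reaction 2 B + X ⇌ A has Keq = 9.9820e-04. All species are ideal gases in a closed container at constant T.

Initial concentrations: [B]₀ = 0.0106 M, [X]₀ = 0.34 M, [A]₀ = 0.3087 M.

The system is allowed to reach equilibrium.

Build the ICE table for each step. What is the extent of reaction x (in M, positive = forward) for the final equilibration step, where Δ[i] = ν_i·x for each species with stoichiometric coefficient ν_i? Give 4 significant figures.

x = -0.3084 M

Q₀ = 8081 vs Keq = 9.9820e-04 ⇒ Q>K, reverse
Step 1:
                    B           X           A
  Initial      0.0106        0.34      0.3087
  Change       0.6169      0.3084     -0.3084
  Equil        0.6275      0.6484  2.5486e-04
  solve Keq expr → x = -0.3084; check Q = 9.9820e-04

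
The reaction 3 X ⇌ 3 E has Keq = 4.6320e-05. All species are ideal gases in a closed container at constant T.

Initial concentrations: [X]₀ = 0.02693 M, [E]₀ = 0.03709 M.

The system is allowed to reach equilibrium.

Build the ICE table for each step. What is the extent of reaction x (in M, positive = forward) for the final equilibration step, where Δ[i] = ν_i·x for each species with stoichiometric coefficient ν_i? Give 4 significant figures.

Q₀ = 2.613 vs Keq = 4.6320e-05 ⇒ Q>K, reverse
Step 1:
                   X          E
  Initial    0.02693    0.03709
  Change     0.03487   -0.03487
  Equil       0.0618   0.002219
  solve Keq expr → x = -0.01162; check Q = 4.6320e-05

x = -0.01162 M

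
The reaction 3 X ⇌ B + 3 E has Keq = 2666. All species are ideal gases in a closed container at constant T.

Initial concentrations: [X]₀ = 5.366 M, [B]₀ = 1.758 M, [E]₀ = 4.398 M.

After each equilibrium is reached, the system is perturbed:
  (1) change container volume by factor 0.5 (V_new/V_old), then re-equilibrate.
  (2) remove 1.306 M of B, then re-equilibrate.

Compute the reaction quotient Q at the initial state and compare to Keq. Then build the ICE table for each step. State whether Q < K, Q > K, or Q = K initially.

Q₀ = 0.9679; Q < K (proceeds forward)

Q₀ = 0.9679 vs Keq = 2666 ⇒ Q<K, forward
Step 1:
                    X           B           E
  I             5.366       1.758       4.398
  C            -4.425       1.475       4.425
  E            0.9409       3.233       8.823
  solve Keq expr → x = 1.475; check Q = 2666
Then change container volume by factor 0.5 (V_new/V_old).
Step 2:
                    X           B           E
  I             1.882       6.466       17.65
  C            0.4165     -0.1388     -0.4165
  E             2.298       6.327       17.23
  solve Keq expr → x = -0.1388; check Q = 2666
Then remove 1.306 M of B.
Step 3:
                    X           B           E
  I             2.298       5.021       17.23
  C           -0.1456     0.04853      0.1456
  E             2.153        5.07       17.38
  solve Keq expr → x = 0.04853; check Q = 2666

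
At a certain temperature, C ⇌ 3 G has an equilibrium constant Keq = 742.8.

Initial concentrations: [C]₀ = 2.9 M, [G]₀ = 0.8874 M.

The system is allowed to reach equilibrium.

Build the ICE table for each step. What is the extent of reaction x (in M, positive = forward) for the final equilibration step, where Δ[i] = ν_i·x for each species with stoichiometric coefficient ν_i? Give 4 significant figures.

Q₀ = 0.241 vs Keq = 742.8 ⇒ Q<K, forward
Step 1:
                    C           G
  init            2.9      0.8874
  Δ            -2.279       6.838
  eq           0.6207       7.725
  solve Keq expr → x = 2.279; check Q = 742.8

x = 2.279 M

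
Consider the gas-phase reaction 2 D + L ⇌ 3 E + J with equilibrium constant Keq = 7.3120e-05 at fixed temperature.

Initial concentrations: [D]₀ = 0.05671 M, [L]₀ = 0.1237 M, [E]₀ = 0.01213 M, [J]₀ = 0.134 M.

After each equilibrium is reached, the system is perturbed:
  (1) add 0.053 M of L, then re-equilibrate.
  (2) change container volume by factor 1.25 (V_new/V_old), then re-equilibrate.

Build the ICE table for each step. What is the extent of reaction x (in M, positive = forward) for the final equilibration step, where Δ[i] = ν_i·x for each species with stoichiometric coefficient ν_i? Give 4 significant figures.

Q₀ = 6.0117e-04 vs Keq = 7.3120e-05 ⇒ Q>K, reverse
Step 1:
                    D           L           E           J
  I           0.05671      0.1237     0.01213       0.134
  C          0.003858    0.001929   -0.005787   -0.001929
  E           0.06057      0.1256    0.006343      0.1321
  solve Keq expr → x = -0.001929; check Q = 7.3120e-05
Then add 0.053 M of L.
Step 2:
                    D           L           E           J
  I           0.06057      0.1786    0.006343      0.1321
  C       -4.9529e-04 -2.4764e-04  7.4293e-04  2.4764e-04
  E           0.06007      0.1784    0.007086      0.1323
  solve Keq expr → x = 2.4764e-04; check Q = 7.3120e-05
Then change container volume by factor 1.25 (V_new/V_old).
Step 3:
                    D           L           E           J
  I           0.04806      0.1427    0.005668      0.1059
  C       -2.7332e-04 -1.3666e-04  4.0997e-04  1.3666e-04
  E           0.04779      0.1426    0.006078       0.106
  solve Keq expr → x = 1.3666e-04; check Q = 7.3120e-05

x = 1.3666e-04 M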